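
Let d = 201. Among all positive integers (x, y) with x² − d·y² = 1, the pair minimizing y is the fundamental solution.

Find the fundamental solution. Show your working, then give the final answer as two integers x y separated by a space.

d=201: √d = [14; 5,1,1,1,2,…,1,5,28] (ℓ=14, even), read p_13/q_13
step 0: (14, 1)  from 14·(1,0) + (0,1)
…
step 2: (85, 6)  from 1·(71,5) + (14,1)
step 3: (156, 11)  from 1·(85,6) + (71,5)
step 4: (241, 17)  from 1·(156,11) + (85,6)
…
step 7: (7670, 541)  from 8·(879,62) + (638,45)
…
step 10: (33317, 2350)  from 1·(24768,1747) + (8549,603)
step 11: (58085, 4097)  from 1·(33317,2350) + (24768,1747)
step 12: (91402, 6447)  from 1·(58085,4097) + (33317,2350)
step 13: (515095, 36332)  from 5·(91402,6447) + (58085,4097)
→ (515095, 36332).  Check: 515095²=265322859025, 201·36332²=265322859024, difference 1.

515095 36332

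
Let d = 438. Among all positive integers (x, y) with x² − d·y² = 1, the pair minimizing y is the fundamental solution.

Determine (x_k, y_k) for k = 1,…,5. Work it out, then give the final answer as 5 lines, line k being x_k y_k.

d=438: √d = [20; 1,12,1,40] (ℓ=4, even), read p_3/q_3
k=0  a_k=20  p_k/q_k = 20/1
…
k=2  a_k=12  p_k/q_k = 272/13
k=3  a_k=1  p_k/q_k = 293/14
(x₁, y₁) = (293, 14);  293² − 438·14² = 1 ✓
(x_2, y_2) = (293·293 + 438·14·14, 293·14 + 14·293) = (171697, 8204)
(x_3, y_3) = (293·171697 + 438·14·8204, 293·8204 + 14·171697) = (100614149, 4807530)
(x_4, y_4) = (293·100614149 + 438·14·4807530, 293·4807530 + 14·100614149) = (58959719617, 2817204376)
(x_5, y_5) = (293·58959719617 + 438·14·2817204376, 293·2817204376 + 14·58959719617) = (34550295081413, 1650876956806)

293 14
171697 8204
100614149 4807530
58959719617 2817204376
34550295081413 1650876956806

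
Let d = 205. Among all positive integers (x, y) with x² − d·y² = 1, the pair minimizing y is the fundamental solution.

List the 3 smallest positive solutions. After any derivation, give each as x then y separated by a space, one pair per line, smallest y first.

39689 2772
3150433441 220035816
250075105640009 17466002999676

√205 = [14; 3,6,1,4,1,6,3,28, …], period ℓ=8 (even) → k=7
i=0: a=14 ⇒ p=14, q=1
…
i=2: a=6 ⇒ p=272, q=19
…
i=4: a=4 ⇒ p=1532, q=107
i=5: a=1 ⇒ p=1847, q=129
i=6: a=6 ⇒ p=12614, q=881
i=7: a=3 ⇒ p=39689, q=2772
→ (39689, 2772).  Check: 39689²=1575216721, 205·2772²=1575216720, difference 1.
(39689+2772√205)^2 = 3150433441 + 220035816√205
(39689+2772√205)^3 = 250075105640009 + 17466002999676√205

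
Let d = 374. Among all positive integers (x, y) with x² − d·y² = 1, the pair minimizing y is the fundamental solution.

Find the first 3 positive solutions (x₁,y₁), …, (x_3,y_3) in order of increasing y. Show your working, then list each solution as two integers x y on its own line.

√374 = [19; 2,1,18,1,2,38, …], period ℓ=6 (even) → k=5
i=0: a=19 ⇒ p=19, q=1
…
i=3: a=18 ⇒ p=1083, q=56
i=4: a=1 ⇒ p=1141, q=59
i=5: a=2 ⇒ p=3365, q=174
(x₁, y₁) = (3365, 174);  3365² − 374·174² = 1 ✓
(3365+174√374)^2 = 22646449 + 1171020√374
(3365+174√374)^3 = 152410598405 + 7880964426√374

3365 174
22646449 1171020
152410598405 7880964426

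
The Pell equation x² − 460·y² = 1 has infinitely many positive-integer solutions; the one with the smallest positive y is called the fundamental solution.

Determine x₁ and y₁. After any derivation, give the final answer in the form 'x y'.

d=460: √d = [21; 2,4,3,1,2,10,2,1,3,4,2,42] (ℓ=12, even), read p_11/q_11
i=0: a=21 ⇒ p=21, q=1
…
i=2: a=4 ⇒ p=193, q=9
…
i=5: a=2 ⇒ p=2252, q=105
…
i=7: a=2 ⇒ p=48922, q=2281
i=8: a=1 ⇒ p=72257, q=3369
i=9: a=3 ⇒ p=265693, q=12388
i=10: a=4 ⇒ p=1135029, q=52921
i=11: a=2 ⇒ p=2535751, q=118230
(x₁, y₁) = (2535751, 118230);  2535751² − 460·118230² = 1 ✓

2535751 118230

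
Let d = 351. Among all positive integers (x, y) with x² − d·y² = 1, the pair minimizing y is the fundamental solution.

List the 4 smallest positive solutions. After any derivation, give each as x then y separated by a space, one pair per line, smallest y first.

62425 3332
7793761249 416000200
973051091875225 51937624966668
121485428812828080001 6484412476672499600

d=351: √d = [18; 1,2,1,3,2,2,2,3,1,2,1,36] (ℓ=12, even), read p_11/q_11
step 0: (18, 1)  from 18·(1,0) + (0,1)
…
step 3: (75, 4)  from 1·(56,3) + (19,1)
step 4: (281, 15)  from 3·(75,4) + (56,3)
…
step 7: (3747, 200)  from 2·(1555,83) + (637,34)
step 8: (12796, 683)  from 3·(3747,200) + (1555,83)
…
step 10: (45882, 2449)  from 2·(16543,883) + (12796,683)
step 11: (62425, 3332)  from 1·(45882,2449) + (16543,883)
→ (62425, 3332).  Check: 62425²=3896880625, 351·3332²=3896880624, difference 1.
(62425+3332√351)^2 = 7793761249 + 416000200√351
(62425+3332√351)^3 = 973051091875225 + 51937624966668√351
(62425+3332√351)^4 = 121485428812828080001 + 6484412476672499600√351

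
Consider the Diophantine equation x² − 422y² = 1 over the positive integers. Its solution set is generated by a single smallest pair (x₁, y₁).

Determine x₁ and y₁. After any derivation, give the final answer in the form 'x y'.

7022501 341850

√422 → a₀=20, period (1,1,5,2,1,…,1,1,40); ℓ=14 even so k=13
i=0: a=20 ⇒ p=20, q=1
i=1: a=1 ⇒ p=21, q=1
i=2: a=1 ⇒ p=41, q=2
…
i=5: a=1 ⇒ p=719, q=35
i=6: a=3 ⇒ p=2650, q=129
i=7: a=20 ⇒ p=53719, q=2615
i=8: a=3 ⇒ p=163807, q=7974
i=9: a=1 ⇒ p=217526, q=10589
i=10: a=2 ⇒ p=598859, q=29152
…
i=12: a=1 ⇒ p=3810680, q=185501
i=13: a=1 ⇒ p=7022501, q=341850
(x₁, y₁) = (7022501, 341850);  7022501² − 422·341850² = 1 ✓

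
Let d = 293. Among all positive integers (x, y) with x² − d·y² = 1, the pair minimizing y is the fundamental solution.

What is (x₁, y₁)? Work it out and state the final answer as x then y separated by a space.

12320649 719780

√293 = [17; 8,1,1,8,34, …], period ℓ=5 (odd) → k=9
step 0: (17, 1)  from 17·(1,0) + (0,1)
…
step 2: (154, 9)  from 1·(137,8) + (17,1)
step 3: (291, 17)  from 1·(154,9) + (137,8)
step 4: (2482, 145)  from 8·(291,17) + (154,9)
step 5: (84679, 4947)  from 34·(2482,145) + (291,17)
…
step 8: (1444507, 84389)  from 1·(764593,44668) + (679914,39721)
step 9: (12320649, 719780)  from 8·(1444507,84389) + (764593,44668)
→ (12320649, 719780).  Check: 12320649²=151798391781201, 293·719780²=151798391781200, difference 1.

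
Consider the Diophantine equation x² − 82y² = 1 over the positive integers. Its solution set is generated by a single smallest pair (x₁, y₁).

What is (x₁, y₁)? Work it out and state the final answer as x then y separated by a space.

d=82: √d = [9; 18] (ℓ=1, odd), read p_1/q_1
a_0=9:  p_0=9·1+0=9,  q_0=9·0+1=1
a_1=18:  p_1=18·9+1=163,  q_1=18·1+0=18
(x₁, y₁) = (163, 18);  163² − 82·18² = 1 ✓

163 18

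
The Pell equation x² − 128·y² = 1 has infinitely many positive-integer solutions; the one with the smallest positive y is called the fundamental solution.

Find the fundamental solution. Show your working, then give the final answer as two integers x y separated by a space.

√128 = [11; 3,5,3,22, …], period ℓ=4 (even) → k=3
a_0=11:  p_0=11·1+0=11,  q_0=11·0+1=1
a_1=3:  p_1=3·11+1=34,  q_1=3·1+0=3
a_2=5:  p_2=5·34+11=181,  q_2=5·3+1=16
a_3=3:  p_3=3·181+34=577,  q_3=3·16+3=51
→ (577, 51).  Check: 577²=332929, 128·51²=332928, difference 1.

577 51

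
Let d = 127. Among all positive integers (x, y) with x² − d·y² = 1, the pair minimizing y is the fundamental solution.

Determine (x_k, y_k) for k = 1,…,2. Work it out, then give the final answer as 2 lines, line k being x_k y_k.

d=127: √d = [11; 3,1,2,2,7,11,7,2,2,1,3,22] (ℓ=12, even), read p_11/q_11
step 0: (11, 1)  from 11·(1,0) + (0,1)
step 1: (34, 3)  from 3·(11,1) + (1,0)
step 2: (45, 4)  from 1·(34,3) + (11,1)
…
step 4: (293, 26)  from 2·(124,11) + (45,4)
step 5: (2175, 193)  from 7·(293,26) + (124,11)
step 6: (24218, 2149)  from 11·(2175,193) + (293,26)
…
step 8: (367620, 32621)  from 2·(171701,15236) + (24218,2149)
step 9: (906941, 80478)  from 2·(367620,32621) + (171701,15236)
step 10: (1274561, 113099)  from 1·(906941,80478) + (367620,32621)
step 11: (4730624, 419775)  from 3·(1274561,113099) + (906941,80478)
(x₁, y₁) = (4730624, 419775);  4730624² − 127·419775² = 1 ✓
(4730624+419775√127)^2 = 44757606858751 + 3971595379200√127

4730624 419775
44757606858751 3971595379200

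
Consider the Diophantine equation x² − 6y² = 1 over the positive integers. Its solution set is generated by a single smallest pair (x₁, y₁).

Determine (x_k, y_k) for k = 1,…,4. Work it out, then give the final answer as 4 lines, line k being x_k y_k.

√6 = [2; 2,4, …], period ℓ=2 (even) → k=1
k=0  a_k=2  p_k/q_k = 2/1
k=1  a_k=2  p_k/q_k = 5/2
(x₁, y₁) = (5, 2);  5² − 6·2² = 1 ✓
n=2: (5,2)∘(5,2) = (5·5+6·2·2, 5·2+2·5) = (49,20)
n=3: (49,20)∘(5,2) = (5·49+6·2·20, 5·20+2·49) = (485,198)
n=4: (485,198)∘(5,2) = (5·485+6·2·198, 5·198+2·485) = (4801,1960)

5 2
49 20
485 198
4801 1960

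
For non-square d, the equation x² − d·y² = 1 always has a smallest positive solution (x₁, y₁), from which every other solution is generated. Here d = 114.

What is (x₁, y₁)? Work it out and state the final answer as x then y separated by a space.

1025 96

d=114: √d = [10; 1,2,10,2,1,20] (ℓ=6, even), read p_5/q_5
step 0: (10, 1)  from 10·(1,0) + (0,1)
…
step 4: (694, 65)  from 2·(331,31) + (32,3)
step 5: (1025, 96)  from 1·(694,65) + (331,31)
fundamental: x₁=1025, y₁=96  (since 1050625 − 114·9216 = 1)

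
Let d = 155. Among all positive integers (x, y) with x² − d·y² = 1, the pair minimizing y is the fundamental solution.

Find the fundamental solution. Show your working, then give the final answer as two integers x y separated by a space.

249 20

[12; 2,4,2,24] for √155; ℓ=4 ⇒ convergent index 3
a_0=12:  p_0=12·1+0=12,  q_0=12·0+1=1
a_1=2:  p_1=2·12+1=25,  q_1=2·1+0=2
a_2=4:  p_2=4·25+12=112,  q_2=4·2+1=9
a_3=2:  p_3=2·112+25=249,  q_3=2·9+2=20
(x₁, y₁) = (249, 20);  249² − 155·20² = 1 ✓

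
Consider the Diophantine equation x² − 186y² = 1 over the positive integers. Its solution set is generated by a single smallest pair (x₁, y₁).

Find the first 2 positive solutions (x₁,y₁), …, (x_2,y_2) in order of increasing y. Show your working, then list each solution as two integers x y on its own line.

7501 550
112530001 8251100

d=186: √d = [13; 1,1,1,3,4,3,1,1,1,26] (ℓ=10, even), read p_9/q_9
i=0: a=13 ⇒ p=13, q=1
…
i=4: a=3 ⇒ p=150, q=11
i=5: a=4 ⇒ p=641, q=47
i=6: a=3 ⇒ p=2073, q=152
i=7: a=1 ⇒ p=2714, q=199
i=8: a=1 ⇒ p=4787, q=351
i=9: a=1 ⇒ p=7501, q=550
(x₁, y₁) = (7501, 550);  7501² − 186·550² = 1 ✓
n=2: (7501,550)∘(7501,550) = (7501·7501+186·550·550, 7501·550+550·7501) = (112530001,8251100)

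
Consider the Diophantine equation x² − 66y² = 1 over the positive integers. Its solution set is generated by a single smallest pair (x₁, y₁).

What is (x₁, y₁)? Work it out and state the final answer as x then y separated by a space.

√66 = [8; 8,16, …], period ℓ=2 (even) → k=1
a_0=8:  p_0=8·1+0=8,  q_0=8·0+1=1
a_1=8:  p_1=8·8+1=65,  q_1=8·1+0=8
(x₁, y₁) = (65, 8);  65² − 66·8² = 1 ✓

65 8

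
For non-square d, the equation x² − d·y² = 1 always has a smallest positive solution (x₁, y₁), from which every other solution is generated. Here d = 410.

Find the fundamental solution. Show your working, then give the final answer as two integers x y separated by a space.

[20; 4,40] for √410; ℓ=2 ⇒ convergent index 1
a_0=20:  p_0=20·1+0=20,  q_0=20·0+1=1
a_1=4:  p_1=4·20+1=81,  q_1=4·1+0=4
(x₁, y₁) = (81, 4);  81² − 410·4² = 1 ✓

81 4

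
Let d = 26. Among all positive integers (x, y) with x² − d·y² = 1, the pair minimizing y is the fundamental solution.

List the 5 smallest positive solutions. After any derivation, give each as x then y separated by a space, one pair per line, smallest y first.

[5; 10] for √26; ℓ=1 ⇒ convergent index 1
a_0=5:  p_0=5·1+0=5,  q_0=5·0+1=1
a_1=10:  p_1=10·5+1=51,  q_1=10·1+0=10
fundamental: x₁=51, y₁=10  (since 2601 − 26·100 = 1)
(x_2, y_2) = (51·51 + 26·10·10, 51·10 + 10·51) = (5201, 1020)
(x_3, y_3) = (51·5201 + 26·10·1020, 51·1020 + 10·5201) = (530451, 104030)
(x_4, y_4) = (51·530451 + 26·10·104030, 51·104030 + 10·530451) = (54100801, 10610040)
(x_5, y_5) = (51·54100801 + 26·10·10610040, 51·10610040 + 10·54100801) = (5517751251, 1082120050)

51 10
5201 1020
530451 104030
54100801 10610040
5517751251 1082120050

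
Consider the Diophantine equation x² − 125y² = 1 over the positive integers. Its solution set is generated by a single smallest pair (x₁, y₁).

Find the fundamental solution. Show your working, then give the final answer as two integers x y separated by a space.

930249 83204

√125 = [11; 5,1,1,5,22, …], period ℓ=5 (odd) → k=9
step 0: (11, 1)  from 11·(1,0) + (0,1)
…
step 2: (67, 6)  from 1·(56,5) + (11,1)
step 3: (123, 11)  from 1·(67,6) + (56,5)
step 4: (682, 61)  from 5·(123,11) + (67,6)
step 5: (15127, 1353)  from 22·(682,61) + (123,11)
…
step 7: (91444, 8179)  from 1·(76317,6826) + (15127,1353)
step 8: (167761, 15005)  from 1·(91444,8179) + (76317,6826)
step 9: (930249, 83204)  from 5·(167761,15005) + (91444,8179)
fundamental: x₁=930249, y₁=83204  (since 865363202001 − 125·6922905616 = 1)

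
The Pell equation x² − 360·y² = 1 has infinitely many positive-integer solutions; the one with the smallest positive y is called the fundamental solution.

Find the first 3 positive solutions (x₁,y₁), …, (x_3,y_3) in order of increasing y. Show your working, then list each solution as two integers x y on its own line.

19 1
721 38
27379 1443

√360 → a₀=18, period (1,36); ℓ=2 even so k=1
step 0: (18, 1)  from 18·(1,0) + (0,1)
step 1: (19, 1)  from 1·(18,1) + (1,0)
→ (19, 1).  Check: 19²=361, 360·1²=360, difference 1.
n=2: (19,1)∘(19,1) = (19·19+360·1·1, 19·1+1·19) = (721,38)
n=3: (721,38)∘(19,1) = (19·721+360·1·38, 19·38+1·721) = (27379,1443)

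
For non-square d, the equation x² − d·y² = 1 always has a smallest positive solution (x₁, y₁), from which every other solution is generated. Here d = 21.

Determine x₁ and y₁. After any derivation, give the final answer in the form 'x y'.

55 12

√21 → a₀=4, period (1,1,2,1,1,8); ℓ=6 even so k=5
i=0: a=4 ⇒ p=4, q=1
i=1: a=1 ⇒ p=5, q=1
i=2: a=1 ⇒ p=9, q=2
i=3: a=2 ⇒ p=23, q=5
i=4: a=1 ⇒ p=32, q=7
i=5: a=1 ⇒ p=55, q=12
→ (55, 12).  Check: 55²=3025, 21·12²=3024, difference 1.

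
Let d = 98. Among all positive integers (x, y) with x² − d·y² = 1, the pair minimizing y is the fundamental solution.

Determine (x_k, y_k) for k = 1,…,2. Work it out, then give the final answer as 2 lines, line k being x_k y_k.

[9; 1,8,1,18] for √98; ℓ=4 ⇒ convergent index 3
step 0: (9, 1)  from 9·(1,0) + (0,1)
step 1: (10, 1)  from 1·(9,1) + (1,0)
step 2: (89, 9)  from 8·(10,1) + (9,1)
step 3: (99, 10)  from 1·(89,9) + (10,1)
→ (99, 10).  Check: 99²=9801, 98·10²=9800, difference 1.
k=2:  x_2 = 99·99+98·10·10 = 19601,  y_2 = 99·10+10·99 = 1980

99 10
19601 1980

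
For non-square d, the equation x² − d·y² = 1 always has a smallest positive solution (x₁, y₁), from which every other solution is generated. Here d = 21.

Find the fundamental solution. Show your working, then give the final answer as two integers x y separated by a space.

55 12

√21 = [4; 1,1,2,1,1,8, …], period ℓ=6 (even) → k=5
step 0: (4, 1)  from 4·(1,0) + (0,1)
…
step 4: (32, 7)  from 1·(23,5) + (9,2)
step 5: (55, 12)  from 1·(32,7) + (23,5)
(x₁, y₁) = (55, 12);  55² − 21·12² = 1 ✓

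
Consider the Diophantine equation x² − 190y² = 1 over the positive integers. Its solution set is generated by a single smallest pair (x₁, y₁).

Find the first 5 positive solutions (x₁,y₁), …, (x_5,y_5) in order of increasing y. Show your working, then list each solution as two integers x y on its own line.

√190 = [13; 1,3,1,1,1,…,3,1,26, …], period ℓ=14 (even) → k=13
a_0=13:  p_0=13·1+0=13,  q_0=13·0+1=1
…
a_4=1:  p_4=1·69+55=124,  q_4=1·5+4=9
a_5=1:  p_5=1·124+69=193,  q_5=1·9+5=14
…
a_9=1:  p_9=1·2936+1213=4149,  q_9=1·213+88=301
…
a_11=1:  p_11=1·7085+4149=11234,  q_11=1·514+301=815
a_12=3:  p_12=3·11234+7085=40787,  q_12=3·815+514=2959
a_13=1:  p_13=1·40787+11234=52021,  q_13=1·2959+815=3774
(x₁, y₁) = (52021, 3774);  52021² − 190·3774² = 1 ✓
(52021+3774√190)^2 = 5412368881 + 392654508√190
(52021+3774√190)^3 = 563113683064981 + 40852560317562√190
(52021+3774√190)^4 = 58587473808034384321 + 4250382080167131096√190
(52021+3774√190)^5 = 6095557949372399730460501 + 442218252343896093172470√190

52021 3774
5412368881 392654508
563113683064981 40852560317562
58587473808034384321 4250382080167131096
6095557949372399730460501 442218252343896093172470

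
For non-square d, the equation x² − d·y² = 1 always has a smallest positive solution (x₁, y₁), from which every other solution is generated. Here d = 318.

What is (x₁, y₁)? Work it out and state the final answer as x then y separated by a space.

d=318: √d = [17; 1,4,1,34] (ℓ=4, even), read p_3/q_3
i=0: a=17 ⇒ p=17, q=1
i=1: a=1 ⇒ p=18, q=1
i=2: a=4 ⇒ p=89, q=5
i=3: a=1 ⇒ p=107, q=6
(x₁, y₁) = (107, 6);  107² − 318·6² = 1 ✓

107 6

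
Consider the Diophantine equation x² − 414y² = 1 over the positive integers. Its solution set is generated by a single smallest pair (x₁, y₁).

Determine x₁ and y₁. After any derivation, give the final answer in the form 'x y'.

d=414: √d = [20; 2,1,7,2,7,1,2,40] (ℓ=8, even), read p_7/q_7
k=0  a_k=20  p_k/q_k = 20/1
k=1  a_k=2  p_k/q_k = 41/2
…
k=3  a_k=7  p_k/q_k = 468/23
…
k=5  a_k=7  p_k/q_k = 7447/366
k=6  a_k=1  p_k/q_k = 8444/415
k=7  a_k=2  p_k/q_k = 24335/1196
fundamental: x₁=24335, y₁=1196  (since 592192225 − 414·1430416 = 1)

24335 1196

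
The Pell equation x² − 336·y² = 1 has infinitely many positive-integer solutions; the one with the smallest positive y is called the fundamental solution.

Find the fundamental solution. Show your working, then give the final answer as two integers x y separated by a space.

√336 = [18; 3,36, …], period ℓ=2 (even) → k=1
k=0  a_k=18  p_k/q_k = 18/1
k=1  a_k=3  p_k/q_k = 55/3
fundamental: x₁=55, y₁=3  (since 3025 − 336·9 = 1)

55 3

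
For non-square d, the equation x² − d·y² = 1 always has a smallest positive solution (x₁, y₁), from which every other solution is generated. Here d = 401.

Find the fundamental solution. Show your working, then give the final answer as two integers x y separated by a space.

801 40

√401 → a₀=20, period (40); ℓ=1 odd so k=1
step 0: (20, 1)  from 20·(1,0) + (0,1)
step 1: (801, 40)  from 40·(20,1) + (1,0)
fundamental: x₁=801, y₁=40  (since 641601 − 401·1600 = 1)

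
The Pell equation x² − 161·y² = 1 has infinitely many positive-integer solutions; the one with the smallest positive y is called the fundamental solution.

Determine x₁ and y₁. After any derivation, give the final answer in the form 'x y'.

11775 928

√161 = [12; 1,2,4,1,2,1,4,2,1,24, …], period ℓ=10 (even) → k=9
i=0: a=12 ⇒ p=12, q=1
…
i=7: a=4 ⇒ p=3667, q=289
i=8: a=2 ⇒ p=8108, q=639
i=9: a=1 ⇒ p=11775, q=928
→ (11775, 928).  Check: 11775²=138650625, 161·928²=138650624, difference 1.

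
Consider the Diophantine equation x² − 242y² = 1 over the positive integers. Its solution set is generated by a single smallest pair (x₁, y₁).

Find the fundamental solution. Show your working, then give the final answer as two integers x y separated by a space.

19601 1260

d=242: √d = [15; 1,1,3,1,14,1,3,1,1,30] (ℓ=10, even), read p_9/q_9
step 0: (15, 1)  from 15·(1,0) + (0,1)
step 1: (16, 1)  from 1·(15,1) + (1,0)
step 2: (31, 2)  from 1·(16,1) + (15,1)
step 3: (109, 7)  from 3·(31,2) + (16,1)
step 4: (140, 9)  from 1·(109,7) + (31,2)
…
step 6: (2209, 142)  from 1·(2069,133) + (140,9)
step 7: (8696, 559)  from 3·(2209,142) + (2069,133)
step 8: (10905, 701)  from 1·(8696,559) + (2209,142)
step 9: (19601, 1260)  from 1·(10905,701) + (8696,559)
(x₁, y₁) = (19601, 1260);  19601² − 242·1260² = 1 ✓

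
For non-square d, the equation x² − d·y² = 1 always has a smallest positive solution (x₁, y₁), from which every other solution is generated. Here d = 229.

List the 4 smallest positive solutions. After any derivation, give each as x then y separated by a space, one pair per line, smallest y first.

5848201 386460
68402909872801 4520191516920
800067931842043513801 52869977098885735380
9357916158133073035999171201 618388505879356792878585840

√229 = [15; 7,1,1,7,30, …], period ℓ=5 (odd) → k=9
i=0: a=15 ⇒ p=15, q=1
…
i=2: a=1 ⇒ p=121, q=8
i=3: a=1 ⇒ p=227, q=15
i=4: a=7 ⇒ p=1710, q=113
i=5: a=30 ⇒ p=51527, q=3405
…
i=8: a=1 ⇒ p=776325, q=51301
i=9: a=7 ⇒ p=5848201, q=386460
fundamental: x₁=5848201, y₁=386460  (since 34201454936401 − 229·149351331600 = 1)
n=2: (5848201,386460)∘(5848201,386460) = (5848201·5848201+229·386460·386460, 5848201·386460+386460·5848201) = (68402909872801,4520191516920)
n=3: (68402909872801,4520191516920)∘(5848201,386460) = (5848201·68402909872801+229·386460·4520191516920, 5848201·4520191516920+386460·68402909872801) = (800067931842043513801,52869977098885735380)
n=4: (800067931842043513801,52869977098885735380)∘(5848201,386460) = (5848201·800067931842043513801+229·386460·52869977098885735380, 5848201·52869977098885735380+386460·800067931842043513801) = (9357916158133073035999171201,618388505879356792878585840)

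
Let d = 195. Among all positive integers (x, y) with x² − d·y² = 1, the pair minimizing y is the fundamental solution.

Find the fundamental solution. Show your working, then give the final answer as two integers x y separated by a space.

14 1

√195 → a₀=13, period (1,26); ℓ=2 even so k=1
k=0  a_k=13  p_k/q_k = 13/1
k=1  a_k=1  p_k/q_k = 14/1
(x₁, y₁) = (14, 1);  14² − 195·1² = 1 ✓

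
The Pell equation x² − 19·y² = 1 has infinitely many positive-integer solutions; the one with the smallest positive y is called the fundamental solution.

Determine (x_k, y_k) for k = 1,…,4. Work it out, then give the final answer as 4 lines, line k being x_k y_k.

170 39
57799 13260
19651490 4508361
6681448801 1532829480

d=19: √d = [4; 2,1,3,1,2,8] (ℓ=6, even), read p_5/q_5
a_0=4:  p_0=4·1+0=4,  q_0=4·0+1=1
a_1=2:  p_1=2·4+1=9,  q_1=2·1+0=2
…
a_4=1:  p_4=1·48+13=61,  q_4=1·11+3=14
a_5=2:  p_5=2·61+48=170,  q_5=2·14+11=39
→ (170, 39).  Check: 170²=28900, 19·39²=28899, difference 1.
(170+39√19)^2 = 57799 + 13260√19
(170+39√19)^3 = 19651490 + 4508361√19
(170+39√19)^4 = 6681448801 + 1532829480√19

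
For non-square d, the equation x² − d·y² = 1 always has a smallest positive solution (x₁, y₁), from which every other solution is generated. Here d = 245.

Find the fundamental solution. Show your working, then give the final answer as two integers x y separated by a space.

51841 3312

√245 = [15; 1,1,1,7,6,7,1,1,1,30, …], period ℓ=10 (even) → k=9
a_0=15:  p_0=15·1+0=15,  q_0=15·0+1=1
…
a_2=1:  p_2=1·16+15=31,  q_2=1·1+1=2
…
a_4=7:  p_4=7·47+31=360,  q_4=7·3+2=23
…
a_7=1:  p_7=1·15809+2207=18016,  q_7=1·1010+141=1151
a_8=1:  p_8=1·18016+15809=33825,  q_8=1·1151+1010=2161
a_9=1:  p_9=1·33825+18016=51841,  q_9=1·2161+1151=3312
(x₁, y₁) = (51841, 3312);  51841² − 245·3312² = 1 ✓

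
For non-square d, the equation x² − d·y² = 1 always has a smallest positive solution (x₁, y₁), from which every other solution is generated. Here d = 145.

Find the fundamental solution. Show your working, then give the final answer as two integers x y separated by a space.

√145 → a₀=12, period (24); ℓ=1 odd so k=1
step 0: (12, 1)  from 12·(1,0) + (0,1)
step 1: (289, 24)  from 24·(12,1) + (1,0)
fundamental: x₁=289, y₁=24  (since 83521 − 145·576 = 1)

289 24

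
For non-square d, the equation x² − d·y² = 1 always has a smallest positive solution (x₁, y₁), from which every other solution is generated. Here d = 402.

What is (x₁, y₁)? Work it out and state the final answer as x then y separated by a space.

401 20

√402 = [20; 20,40, …], period ℓ=2 (even) → k=1
step 0: (20, 1)  from 20·(1,0) + (0,1)
step 1: (401, 20)  from 20·(20,1) + (1,0)
→ (401, 20).  Check: 401²=160801, 402·20²=160800, difference 1.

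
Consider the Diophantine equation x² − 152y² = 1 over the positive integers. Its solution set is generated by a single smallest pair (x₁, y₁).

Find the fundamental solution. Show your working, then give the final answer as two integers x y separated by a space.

d=152: √d = [12; 3,24] (ℓ=2, even), read p_1/q_1
i=0: a=12 ⇒ p=12, q=1
i=1: a=3 ⇒ p=37, q=3
(x₁, y₁) = (37, 3);  37² − 152·3² = 1 ✓

37 3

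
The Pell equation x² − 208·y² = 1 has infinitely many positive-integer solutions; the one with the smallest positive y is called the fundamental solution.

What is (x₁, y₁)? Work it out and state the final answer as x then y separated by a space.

d=208: √d = [14; 2,2,1,2,2,28] (ℓ=6, even), read p_5/q_5
step 0: (14, 1)  from 14·(1,0) + (0,1)
…
step 3: (101, 7)  from 1·(72,5) + (29,2)
step 4: (274, 19)  from 2·(101,7) + (72,5)
step 5: (649, 45)  from 2·(274,19) + (101,7)
(x₁, y₁) = (649, 45);  649² − 208·45² = 1 ✓

649 45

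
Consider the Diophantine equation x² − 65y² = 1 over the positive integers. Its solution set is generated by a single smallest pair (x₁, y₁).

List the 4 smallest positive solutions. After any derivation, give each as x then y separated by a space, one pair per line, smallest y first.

√65 → a₀=8, period (16); ℓ=1 odd so k=1
a_0=8:  p_0=8·1+0=8,  q_0=8·0+1=1
a_1=16:  p_1=16·8+1=129,  q_1=16·1+0=16
→ (129, 16).  Check: 129²=16641, 65·16²=16640, difference 1.
n=2: (129,16)∘(129,16) = (129·129+65·16·16, 129·16+16·129) = (33281,4128)
n=3: (33281,4128)∘(129,16) = (129·33281+65·16·4128, 129·4128+16·33281) = (8586369,1065008)
n=4: (8586369,1065008)∘(129,16) = (129·8586369+65·16·1065008, 129·1065008+16·8586369) = (2215249921,274767936)

129 16
33281 4128
8586369 1065008
2215249921 274767936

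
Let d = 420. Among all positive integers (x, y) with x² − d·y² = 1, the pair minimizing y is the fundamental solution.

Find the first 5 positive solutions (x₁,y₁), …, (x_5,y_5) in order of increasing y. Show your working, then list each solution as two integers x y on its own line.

√420 → a₀=20, period (2,40); ℓ=2 even so k=1
step 0: (20, 1)  from 20·(1,0) + (0,1)
step 1: (41, 2)  from 2·(20,1) + (1,0)
→ (41, 2).  Check: 41²=1681, 420·2²=1680, difference 1.
(x_2, y_2) = (41·41 + 420·2·2, 41·2 + 2·41) = (3361, 164)
(x_3, y_3) = (41·3361 + 420·2·164, 41·164 + 2·3361) = (275561, 13446)
(x_4, y_4) = (41·275561 + 420·2·13446, 41·13446 + 2·275561) = (22592641, 1102408)
(x_5, y_5) = (41·22592641 + 420·2·1102408, 41·1102408 + 2·22592641) = (1852321001, 90384010)

41 2
3361 164
275561 13446
22592641 1102408
1852321001 90384010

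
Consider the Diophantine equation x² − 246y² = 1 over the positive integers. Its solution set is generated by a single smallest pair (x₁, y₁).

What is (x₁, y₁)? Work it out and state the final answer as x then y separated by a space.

88805 5662

d=246: √d = [15; 1,2,5,1,14,1,5,2,1,30] (ℓ=10, even), read p_9/q_9
a_0=15:  p_0=15·1+0=15,  q_0=15·0+1=1
a_1=1:  p_1=1·15+1=16,  q_1=1·1+0=1
a_2=2:  p_2=2·16+15=47,  q_2=2·1+1=3
a_3=5:  p_3=5·47+16=251,  q_3=5·3+1=16
…
a_5=14:  p_5=14·298+251=4423,  q_5=14·19+16=282
…
a_7=5:  p_7=5·4721+4423=28028,  q_7=5·301+282=1787
a_8=2:  p_8=2·28028+4721=60777,  q_8=2·1787+301=3875
a_9=1:  p_9=1·60777+28028=88805,  q_9=1·3875+1787=5662
→ (88805, 5662).  Check: 88805²=7886328025, 246·5662²=7886328024, difference 1.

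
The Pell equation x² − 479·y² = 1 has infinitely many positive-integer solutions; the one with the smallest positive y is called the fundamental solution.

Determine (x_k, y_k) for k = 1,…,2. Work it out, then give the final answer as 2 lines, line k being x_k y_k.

2989440 136591
17873503027199 816661198080

√479 → a₀=21, period (1,7,1,3,2,21,2,3,1,7,1,42); ℓ=12 even so k=11
i=0: a=21 ⇒ p=21, q=1
i=1: a=1 ⇒ p=22, q=1
i=2: a=7 ⇒ p=175, q=8
i=3: a=1 ⇒ p=197, q=9
…
i=5: a=2 ⇒ p=1729, q=79
i=6: a=21 ⇒ p=37075, q=1694
i=7: a=2 ⇒ p=75879, q=3467
i=8: a=3 ⇒ p=264712, q=12095
i=9: a=1 ⇒ p=340591, q=15562
i=10: a=7 ⇒ p=2648849, q=121029
i=11: a=1 ⇒ p=2989440, q=136591
→ (2989440, 136591).  Check: 2989440²=8936751513600, 479·136591²=8936751513599, difference 1.
n=2: (2989440,136591)∘(2989440,136591) = (2989440·2989440+479·136591·136591, 2989440·136591+136591·2989440) = (17873503027199,816661198080)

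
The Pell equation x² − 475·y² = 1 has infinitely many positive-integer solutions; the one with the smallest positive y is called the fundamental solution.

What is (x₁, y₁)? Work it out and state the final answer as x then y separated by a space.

[21; 1,3,1,6,2,6,1,3,1,42] for √475; ℓ=10 ⇒ convergent index 9
i=0: a=21 ⇒ p=21, q=1
i=1: a=1 ⇒ p=22, q=1
i=2: a=3 ⇒ p=87, q=4
i=3: a=1 ⇒ p=109, q=5
i=4: a=6 ⇒ p=741, q=34
…
i=6: a=6 ⇒ p=10287, q=472
…
i=8: a=3 ⇒ p=45921, q=2107
i=9: a=1 ⇒ p=57799, q=2652
fundamental: x₁=57799, y₁=2652  (since 3340724401 − 475·7033104 = 1)

57799 2652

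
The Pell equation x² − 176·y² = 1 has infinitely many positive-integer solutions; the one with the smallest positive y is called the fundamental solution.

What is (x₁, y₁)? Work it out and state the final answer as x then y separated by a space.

√176 = [13; 3,1,3,26, …], period ℓ=4 (even) → k=3
k=0  a_k=13  p_k/q_k = 13/1
k=1  a_k=3  p_k/q_k = 40/3
k=2  a_k=1  p_k/q_k = 53/4
k=3  a_k=3  p_k/q_k = 199/15
fundamental: x₁=199, y₁=15  (since 39601 − 176·225 = 1)

199 15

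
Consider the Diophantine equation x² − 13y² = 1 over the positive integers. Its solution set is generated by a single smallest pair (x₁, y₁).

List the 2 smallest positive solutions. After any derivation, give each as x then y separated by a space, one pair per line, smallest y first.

d=13: √d = [3; 1,1,1,1,6] (ℓ=5, odd), read p_9/q_9
k=0  a_k=3  p_k/q_k = 3/1
k=1  a_k=1  p_k/q_k = 4/1
k=2  a_k=1  p_k/q_k = 7/2
k=3  a_k=1  p_k/q_k = 11/3
…
k=5  a_k=6  p_k/q_k = 119/33
k=6  a_k=1  p_k/q_k = 137/38
k=7  a_k=1  p_k/q_k = 256/71
k=8  a_k=1  p_k/q_k = 393/109
k=9  a_k=1  p_k/q_k = 649/180
(x₁, y₁) = (649, 180);  649² − 13·180² = 1 ✓
k=2:  x_2 = 649·649+13·180·180 = 842401,  y_2 = 649·180+180·649 = 233640

649 180
842401 233640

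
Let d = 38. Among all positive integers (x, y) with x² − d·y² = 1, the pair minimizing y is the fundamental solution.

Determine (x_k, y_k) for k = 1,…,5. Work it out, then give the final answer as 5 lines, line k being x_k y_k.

37 6
2737 444
202501 32850
14982337 2430456
1108490437 179820894

√38 → a₀=6, period (6,12); ℓ=2 even so k=1
i=0: a=6 ⇒ p=6, q=1
i=1: a=6 ⇒ p=37, q=6
fundamental: x₁=37, y₁=6  (since 1369 − 38·36 = 1)
k=2:  x_2 = 37·37+38·6·6 = 2737,  y_2 = 37·6+6·37 = 444
k=3:  x_3 = 37·2737+38·6·444 = 202501,  y_3 = 37·444+6·2737 = 32850
k=4:  x_4 = 37·202501+38·6·32850 = 14982337,  y_4 = 37·32850+6·202501 = 2430456
k=5:  x_5 = 37·14982337+38·6·2430456 = 1108490437,  y_5 = 37·2430456+6·14982337 = 179820894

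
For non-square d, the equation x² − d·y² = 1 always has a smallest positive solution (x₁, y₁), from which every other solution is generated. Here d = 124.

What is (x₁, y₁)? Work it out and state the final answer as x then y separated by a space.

[11; 7,2,1,1,1,…,2,7,22] for √124; ℓ=16 ⇒ convergent index 15
k=0  a_k=11  p_k/q_k = 11/1
k=1  a_k=7  p_k/q_k = 78/7
k=2  a_k=2  p_k/q_k = 167/15
…
k=5  a_k=1  p_k/q_k = 657/59
k=6  a_k=3  p_k/q_k = 2383/214
k=7  a_k=1  p_k/q_k = 3040/273
…
k=11  a_k=1  p_k/q_k = 84875/7622
…
k=13  a_k=1  p_k/q_k = 237042/21287
k=14  a_k=2  p_k/q_k = 626251/56239
k=15  a_k=7  p_k/q_k = 4620799/414960
fundamental: x₁=4620799, y₁=414960  (since 21351783398401 − 124·172191801600 = 1)

4620799 414960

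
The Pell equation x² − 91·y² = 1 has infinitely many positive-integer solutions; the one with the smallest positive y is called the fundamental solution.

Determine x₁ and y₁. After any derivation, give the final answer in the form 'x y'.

1574 165

[9; 1,1,5,1,5,1,1,18] for √91; ℓ=8 ⇒ convergent index 7
step 0: (9, 1)  from 9·(1,0) + (0,1)
…
step 3: (105, 11)  from 5·(19,2) + (10,1)
step 4: (124, 13)  from 1·(105,11) + (19,2)
…
step 6: (849, 89)  from 1·(725,76) + (124,13)
step 7: (1574, 165)  from 1·(849,89) + (725,76)
(x₁, y₁) = (1574, 165);  1574² − 91·165² = 1 ✓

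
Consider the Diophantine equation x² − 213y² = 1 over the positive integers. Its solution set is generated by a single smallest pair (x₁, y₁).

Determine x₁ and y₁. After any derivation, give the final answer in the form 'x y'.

194399 13320

[14; 1,1,2,6,1,8,1,6,2,1,1,28] for √213; ℓ=12 ⇒ convergent index 11
k=0  a_k=14  p_k/q_k = 14/1
…
k=6  a_k=8  p_k/q_k = 4787/328
…
k=9  a_k=2  p_k/q_k = 78825/5401
k=10  a_k=1  p_k/q_k = 115574/7919
k=11  a_k=1  p_k/q_k = 194399/13320
(x₁, y₁) = (194399, 13320);  194399² − 213·13320² = 1 ✓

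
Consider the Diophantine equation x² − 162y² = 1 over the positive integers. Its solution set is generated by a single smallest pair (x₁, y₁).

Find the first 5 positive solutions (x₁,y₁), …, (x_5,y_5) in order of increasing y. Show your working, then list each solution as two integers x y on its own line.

19601 1540
768398401 60371080
30122754096401 2366667076620
1180872205318713601 92778082677286160
46292552162781456490001 3637086394748304967700

[12; 1,2,1,2,12,2,1,2,1,24] for √162; ℓ=10 ⇒ convergent index 9
i=0: a=12 ⇒ p=12, q=1
i=1: a=1 ⇒ p=13, q=1
i=2: a=2 ⇒ p=38, q=3
…
i=4: a=2 ⇒ p=140, q=11
i=5: a=12 ⇒ p=1731, q=136
i=6: a=2 ⇒ p=3602, q=283
i=7: a=1 ⇒ p=5333, q=419
i=8: a=2 ⇒ p=14268, q=1121
i=9: a=1 ⇒ p=19601, q=1540
→ (19601, 1540).  Check: 19601²=384199201, 162·1540²=384199200, difference 1.
(x_2, y_2) = (19601·19601 + 162·1540·1540, 19601·1540 + 1540·19601) = (768398401, 60371080)
(x_3, y_3) = (19601·768398401 + 162·1540·60371080, 19601·60371080 + 1540·768398401) = (30122754096401, 2366667076620)
(x_4, y_4) = (19601·30122754096401 + 162·1540·2366667076620, 19601·2366667076620 + 1540·30122754096401) = (1180872205318713601, 92778082677286160)
(x_5, y_5) = (19601·1180872205318713601 + 162·1540·92778082677286160, 19601·92778082677286160 + 1540·1180872205318713601) = (46292552162781456490001, 3637086394748304967700)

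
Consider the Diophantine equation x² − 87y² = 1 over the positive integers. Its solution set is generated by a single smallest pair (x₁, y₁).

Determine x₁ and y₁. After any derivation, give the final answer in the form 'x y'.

28 3

√87 = [9; 3,18, …], period ℓ=2 (even) → k=1
step 0: (9, 1)  from 9·(1,0) + (0,1)
step 1: (28, 3)  from 3·(9,1) + (1,0)
→ (28, 3).  Check: 28²=784, 87·3²=783, difference 1.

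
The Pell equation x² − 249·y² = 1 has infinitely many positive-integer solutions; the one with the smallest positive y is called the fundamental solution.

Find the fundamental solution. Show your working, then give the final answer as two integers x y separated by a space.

√249 = [15; 1,3,1,1,5,…,3,1,30, …], period ℓ=16 (even) → k=15
i=0: a=15 ⇒ p=15, q=1
i=1: a=1 ⇒ p=16, q=1
i=2: a=3 ⇒ p=63, q=4
…
i=4: a=1 ⇒ p=142, q=9
…
i=6: a=1 ⇒ p=931, q=59
…
i=9: a=3 ⇒ p=113835, q=7214
i=10: a=1 ⇒ p=150586, q=9543
…
i=12: a=1 ⇒ p=1017351, q=64472
…
i=14: a=3 ⇒ p=6669699, q=422675
i=15: a=1 ⇒ p=8553815, q=542076
(x₁, y₁) = (8553815, 542076);  8553815² − 249·542076² = 1 ✓

8553815 542076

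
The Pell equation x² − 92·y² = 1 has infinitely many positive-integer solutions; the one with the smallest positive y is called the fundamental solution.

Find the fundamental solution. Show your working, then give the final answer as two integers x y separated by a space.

1151 120

d=92: √d = [9; 1,1,2,4,2,1,1,18] (ℓ=8, even), read p_7/q_7
k=0  a_k=9  p_k/q_k = 9/1
k=1  a_k=1  p_k/q_k = 10/1
…
k=3  a_k=2  p_k/q_k = 48/5
…
k=5  a_k=2  p_k/q_k = 470/49
k=6  a_k=1  p_k/q_k = 681/71
k=7  a_k=1  p_k/q_k = 1151/120
→ (1151, 120).  Check: 1151²=1324801, 92·120²=1324800, difference 1.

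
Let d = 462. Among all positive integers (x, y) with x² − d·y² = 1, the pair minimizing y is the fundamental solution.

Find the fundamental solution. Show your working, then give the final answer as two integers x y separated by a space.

[21; 2,42] for √462; ℓ=2 ⇒ convergent index 1
step 0: (21, 1)  from 21·(1,0) + (0,1)
step 1: (43, 2)  from 2·(21,1) + (1,0)
(x₁, y₁) = (43, 2);  43² − 462·2² = 1 ✓

43 2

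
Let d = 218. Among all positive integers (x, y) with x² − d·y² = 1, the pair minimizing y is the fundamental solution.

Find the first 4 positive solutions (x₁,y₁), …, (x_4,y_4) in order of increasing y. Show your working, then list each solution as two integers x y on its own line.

√218 → a₀=14, period (1,3,3,1,28); ℓ=5 odd so k=9
i=0: a=14 ⇒ p=14, q=1
…
i=2: a=3 ⇒ p=59, q=4
i=3: a=3 ⇒ p=192, q=13
…
i=6: a=1 ⇒ p=7471, q=506
i=7: a=3 ⇒ p=29633, q=2007
i=8: a=3 ⇒ p=96370, q=6527
i=9: a=1 ⇒ p=126003, q=8534
(x₁, y₁) = (126003, 8534);  126003² − 218·8534² = 1 ✓
n=2: (126003,8534)∘(126003,8534) = (126003·126003+218·8534·8534, 126003·8534+8534·126003) = (31753512017,2150619204)
n=3: (31753512017,2150619204)∘(126003,8534) = (126003·31753512017+218·8534·2150619204, 126003·2150619204+8534·31753512017) = (8002075549230099,541968943114690)
n=4: (8002075549230099,541968943114690)∘(126003,8534) = (126003·8002075549230099+218·8534·541968943114690, 126003·541968943114690+8534·8002075549230099) = (2016571050827526816577,136579425476409948936)

126003 8534
31753512017 2150619204
8002075549230099 541968943114690
2016571050827526816577 136579425476409948936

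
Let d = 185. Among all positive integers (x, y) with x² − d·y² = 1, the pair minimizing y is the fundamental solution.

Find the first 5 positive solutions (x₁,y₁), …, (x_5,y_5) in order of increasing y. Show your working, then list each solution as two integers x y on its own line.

9249 680
171088001 12578640
3164785833249 232679682040
58542208172352001 4304108745797280
1082913763607381481249 79617403347078403400

[13; 1,1,1,1,26] for √185; ℓ=5 ⇒ convergent index 9
a_0=13:  p_0=13·1+0=13,  q_0=13·0+1=1
a_1=1:  p_1=1·13+1=14,  q_1=1·1+0=1
…
a_3=1:  p_3=1·27+14=41,  q_3=1·2+1=3
a_4=1:  p_4=1·41+27=68,  q_4=1·3+2=5
a_5=26:  p_5=26·68+41=1809,  q_5=26·5+3=133
a_6=1:  p_6=1·1809+68=1877,  q_6=1·133+5=138
a_7=1:  p_7=1·1877+1809=3686,  q_7=1·138+133=271
a_8=1:  p_8=1·3686+1877=5563,  q_8=1·271+138=409
a_9=1:  p_9=1·5563+3686=9249,  q_9=1·409+271=680
→ (9249, 680).  Check: 9249²=85544001, 185·680²=85544000, difference 1.
k=2:  x_2 = 9249·9249+185·680·680 = 171088001,  y_2 = 9249·680+680·9249 = 12578640
k=3:  x_3 = 9249·171088001+185·680·12578640 = 3164785833249,  y_3 = 9249·12578640+680·171088001 = 232679682040
k=4:  x_4 = 9249·3164785833249+185·680·232679682040 = 58542208172352001,  y_4 = 9249·232679682040+680·3164785833249 = 4304108745797280
k=5:  x_5 = 9249·58542208172352001+185·680·4304108745797280 = 1082913763607381481249,  y_5 = 9249·4304108745797280+680·58542208172352001 = 79617403347078403400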